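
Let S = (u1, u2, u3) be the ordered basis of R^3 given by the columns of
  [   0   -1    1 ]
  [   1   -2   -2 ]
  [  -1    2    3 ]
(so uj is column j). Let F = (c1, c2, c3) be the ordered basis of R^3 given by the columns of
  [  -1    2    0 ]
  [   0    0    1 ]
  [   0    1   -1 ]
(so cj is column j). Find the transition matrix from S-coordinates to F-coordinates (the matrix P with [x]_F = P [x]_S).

Column j of P is [uj]_F, since P maps S-coordinates to F-coordinates.
Expressing u1 in F: u1 = 0·c1 + 0·c2 + c3, so column 1 of P is <0, 0, 1>.
Doing the same for each uj gives P = [[0, 1, 1], [0, 0, 1], [1, -2, -2]].

[[0, 1, 1], [0, 0, 1], [1, -2, -2]]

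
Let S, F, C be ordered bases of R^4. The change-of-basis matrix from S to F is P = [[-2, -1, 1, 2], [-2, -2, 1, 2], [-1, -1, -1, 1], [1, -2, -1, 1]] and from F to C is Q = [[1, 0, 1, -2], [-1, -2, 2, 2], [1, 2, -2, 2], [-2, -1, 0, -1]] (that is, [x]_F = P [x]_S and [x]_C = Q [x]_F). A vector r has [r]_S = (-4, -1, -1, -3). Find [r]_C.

(13, -10, -6, -3)

Composing the changes, [r]_C = Q P [r]_S.
Q P = [[-5, 2, 2, 1], [6, -1, -7, -2], [-2, -7, 3, 6], [5, 6, -2, -7]]; applying this to (-4, -1, -1, -3) gives (13, -10, -6, -3).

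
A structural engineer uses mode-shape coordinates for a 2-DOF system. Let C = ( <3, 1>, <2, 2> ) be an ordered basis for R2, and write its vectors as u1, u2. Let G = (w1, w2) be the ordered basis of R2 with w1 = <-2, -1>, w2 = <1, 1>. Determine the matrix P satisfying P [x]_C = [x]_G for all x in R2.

Column j of P is [uj]_G, since P maps C-coordinates to G-coordinates.
Expressing u1 in G: u1 = -2w1 - w2, so column 1 of P is <-2, -1>.
Doing the same for each uj gives P = [[-2, 0], [-1, 2]].

[[-2, 0], [-1, 2]]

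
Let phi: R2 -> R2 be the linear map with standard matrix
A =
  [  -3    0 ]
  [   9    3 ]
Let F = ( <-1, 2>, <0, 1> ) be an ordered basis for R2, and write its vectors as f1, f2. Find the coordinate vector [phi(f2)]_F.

<0, 3>

Column 2 of [phi]_F is the F-coordinate vector of phi(f2).
In standard coordinates phi(f2) = A f2 = <0, 3>.
Converting to F: <0, 3> = 0·f1 + 3f2, so the coordinate vector is <0, 3>.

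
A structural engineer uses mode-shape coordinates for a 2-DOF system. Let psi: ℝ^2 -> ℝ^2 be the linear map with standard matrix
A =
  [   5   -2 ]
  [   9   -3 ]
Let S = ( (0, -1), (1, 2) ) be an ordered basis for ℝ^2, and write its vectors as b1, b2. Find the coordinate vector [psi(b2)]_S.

Compute psi(b2) = A b2 = (1, 3) in standard coordinates.
Then write this in S-coordinates: solve for y in y_1 b1 + y_2 b2 = (1, 3).
This gives y = (-1, 1), which is column 2 of [psi]_S.

(-1, 1)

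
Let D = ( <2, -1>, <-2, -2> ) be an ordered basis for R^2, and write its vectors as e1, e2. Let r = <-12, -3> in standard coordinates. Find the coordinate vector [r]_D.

We seek scalars with c_1 e1 + c_2 e2 = r; equivalently solve M c = r where the columns of M are e1, e2.
System: 2c_1 - 2c_2 = -12, -c_1 - 2c_2 = -3; solving gives c_1 = -3, c_2 = 3.
Check: -3e1 + 3e2 = <-12, -3>.

<-3, 3>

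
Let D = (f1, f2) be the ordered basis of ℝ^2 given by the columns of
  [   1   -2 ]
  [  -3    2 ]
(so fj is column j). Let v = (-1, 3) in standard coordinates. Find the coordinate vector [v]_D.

(-1, 0)

We seek scalars with c_1 f1 + c_2 f2 = v; equivalently solve M c = v where the columns of M are f1, f2.
System: c_1 - 2c_2 = -1, -3c_1 + 2c_2 = 3; solving gives c_1 = -1, c_2 = 0.
Check: -f1 + 0·f2 = (-1, 3).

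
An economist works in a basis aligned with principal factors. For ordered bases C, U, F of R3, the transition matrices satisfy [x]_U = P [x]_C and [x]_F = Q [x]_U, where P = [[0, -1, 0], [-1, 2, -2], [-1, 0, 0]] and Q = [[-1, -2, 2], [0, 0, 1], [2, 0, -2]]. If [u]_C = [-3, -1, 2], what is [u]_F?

First [u]_U = P [u]_C = [1, -3, 3].
Then [u]_F = Q [u]_U = [11, 3, -4].

[11, 3, -4]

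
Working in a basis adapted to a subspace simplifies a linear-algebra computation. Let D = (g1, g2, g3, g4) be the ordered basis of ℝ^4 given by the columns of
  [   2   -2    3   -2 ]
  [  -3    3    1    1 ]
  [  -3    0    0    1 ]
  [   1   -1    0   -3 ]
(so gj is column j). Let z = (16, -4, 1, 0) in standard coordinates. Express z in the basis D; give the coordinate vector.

Write z = c_1 g1 + ... + c_4 g4 and solve for the c_i.
Row-reducing the augmented matrix [M | z] gives c = (0, -3, 4, 1).
Check: 0·g1 - 3g2 + 4g3 + g4 = (16, -4, 1, 0).

(0, -3, 4, 1)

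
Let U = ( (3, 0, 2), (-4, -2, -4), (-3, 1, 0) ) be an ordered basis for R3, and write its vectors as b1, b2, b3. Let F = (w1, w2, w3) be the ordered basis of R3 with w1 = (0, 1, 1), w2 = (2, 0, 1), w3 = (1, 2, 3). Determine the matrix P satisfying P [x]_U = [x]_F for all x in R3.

Let M have columns bj and N have columns wj. Then for every x, N [x]_F = x = M [x]_U, so P = N^(-1) M.
Since det N = -1, N^(-1) has integer entries; multiplying gives P = [[-2, -2, -1], [1, -2, -2], [1, 0, 1]].

[[-2, -2, -1], [1, -2, -2], [1, 0, 1]]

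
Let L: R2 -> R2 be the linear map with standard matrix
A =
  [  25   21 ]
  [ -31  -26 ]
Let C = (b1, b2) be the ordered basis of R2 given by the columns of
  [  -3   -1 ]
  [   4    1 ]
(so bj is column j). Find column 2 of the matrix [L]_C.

Column 2 of [L]_C is the C-coordinate vector of L(b2).
In standard coordinates L(b2) = A b2 = [-4, 5].
Converting to C: [-4, 5] = b1 + b2, so the coordinate vector is [1, 1].

[1, 1]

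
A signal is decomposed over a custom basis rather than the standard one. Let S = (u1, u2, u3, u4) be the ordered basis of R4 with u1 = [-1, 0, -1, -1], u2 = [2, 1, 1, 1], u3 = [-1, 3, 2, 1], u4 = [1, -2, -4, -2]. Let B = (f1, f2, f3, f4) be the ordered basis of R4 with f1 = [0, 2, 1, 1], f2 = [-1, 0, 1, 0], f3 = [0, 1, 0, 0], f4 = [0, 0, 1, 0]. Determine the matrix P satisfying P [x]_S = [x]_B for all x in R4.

Take x = uj: its S-coordinates are the j-th standard unit vector, so P e_j — column j of P — equals [uj]_B.
u1 = -f1 + f2 + 2f3 - f4, giving column 1 = [-1, 1, 2, -1]; repeating for each j gives P = [[-1, 1, 1, -2], [1, -2, 1, -1], [2, -1, 1, 2], [-1, 2, 0, -1]].

[[-1, 1, 1, -2], [1, -2, 1, -1], [2, -1, 1, 2], [-1, 2, 0, -1]]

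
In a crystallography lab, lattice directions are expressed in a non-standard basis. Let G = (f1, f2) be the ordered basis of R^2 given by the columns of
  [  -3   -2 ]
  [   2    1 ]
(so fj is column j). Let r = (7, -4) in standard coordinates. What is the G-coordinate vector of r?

[r]_G is the unique c with M c = r, where M has columns f1, f2.
System: -3c_1 - 2c_2 = 7, 2c_1 + c_2 = -4; solving gives c_1 = -1, c_2 = -2.
Check: -f1 - 2f2 = (7, -4).

(-1, -2)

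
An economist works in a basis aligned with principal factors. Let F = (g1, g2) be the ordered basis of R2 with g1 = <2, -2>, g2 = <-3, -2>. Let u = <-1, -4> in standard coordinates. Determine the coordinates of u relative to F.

[u]_F is the unique c with M c = u, where M has columns g1, g2.
System: 2c_1 - 3c_2 = -1, -2c_1 - 2c_2 = -4; solving gives c_1 = 1, c_2 = 1.
Check: g1 + g2 = <-1, -4>.

<1, 1>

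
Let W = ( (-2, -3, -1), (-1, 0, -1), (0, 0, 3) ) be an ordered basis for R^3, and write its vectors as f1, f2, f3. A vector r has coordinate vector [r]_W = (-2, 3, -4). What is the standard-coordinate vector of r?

(1, 6, -13)

The coordinates say r = -2f1 + 3f2 - 4f3; adding the scaled basis vectors gives (1, 6, -13).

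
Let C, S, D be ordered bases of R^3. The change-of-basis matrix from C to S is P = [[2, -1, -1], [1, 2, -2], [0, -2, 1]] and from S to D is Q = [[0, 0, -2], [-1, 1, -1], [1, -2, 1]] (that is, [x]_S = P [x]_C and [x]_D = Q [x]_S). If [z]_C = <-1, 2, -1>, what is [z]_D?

First [z]_S = P [z]_C = <-3, 5, -5>.
Then [z]_D = Q [z]_S = <10, 13, -18>.

<10, 13, -18>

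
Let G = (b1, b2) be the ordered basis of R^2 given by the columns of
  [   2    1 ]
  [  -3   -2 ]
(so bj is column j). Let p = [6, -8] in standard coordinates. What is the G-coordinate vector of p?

[4, -2]

Write p = c_1 b1 + c_2 b2 and solve for the c_i.
System: 2c_1 + c_2 = 6, -3c_1 - 2c_2 = -8; solving gives c_1 = 4, c_2 = -2.
Check: 4b1 - 2b2 = [6, -8].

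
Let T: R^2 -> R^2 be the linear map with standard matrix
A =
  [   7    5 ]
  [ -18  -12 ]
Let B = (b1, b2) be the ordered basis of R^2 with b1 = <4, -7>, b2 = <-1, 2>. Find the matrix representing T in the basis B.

[[-2, 0], [-1, -3]]

With P the matrix whose columns are b1, b2, [T]_B = P^(-1) A P.
Column by column: T(b1) = A b1 = <-7, 12>; its B-coordinates <-2, -1> give column 1.
Continuing for each basis vector yields [T]_B = [[-2, 0], [-1, -3]].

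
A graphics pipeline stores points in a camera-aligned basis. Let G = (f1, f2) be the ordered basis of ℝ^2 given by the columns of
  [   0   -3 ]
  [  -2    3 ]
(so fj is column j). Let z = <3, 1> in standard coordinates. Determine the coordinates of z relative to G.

[z]_G is the unique c with M c = z, where M has columns f1, f2.
System: 0c_1 - 3c_2 = 3, -2c_1 + 3c_2 = 1; solving gives c_1 = -2, c_2 = -1.
Check: -2f1 - f2 = <3, 1>.

<-2, -1>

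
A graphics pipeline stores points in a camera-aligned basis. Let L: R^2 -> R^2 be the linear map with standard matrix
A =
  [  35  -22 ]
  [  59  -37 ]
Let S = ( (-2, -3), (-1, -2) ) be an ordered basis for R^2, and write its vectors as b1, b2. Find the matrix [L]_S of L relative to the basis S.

Let P have columns b1, b2. Then [L]_S = P^(-1) A P.
Here det P = 1, so P^(-1) is integer; computing A P first and then P^(-1)(A P) gives [[1, -3], [2, -3]].

[[1, -3], [2, -3]]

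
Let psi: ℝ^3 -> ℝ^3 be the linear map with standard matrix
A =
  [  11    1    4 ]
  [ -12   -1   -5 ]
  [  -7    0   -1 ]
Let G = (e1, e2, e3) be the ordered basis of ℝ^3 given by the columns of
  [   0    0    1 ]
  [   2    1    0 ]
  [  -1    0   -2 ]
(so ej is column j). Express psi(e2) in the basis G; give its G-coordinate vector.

Compute psi(e2) = A e2 = [1, -1, 0] in standard coordinates.
Then write this in G-coordinates: solve for y in y_1 e1 + ... + y_3 e3 = [1, -1, 0].
This gives y = [-2, 3, 1], which is column 2 of [psi]_G.

[-2, 3, 1]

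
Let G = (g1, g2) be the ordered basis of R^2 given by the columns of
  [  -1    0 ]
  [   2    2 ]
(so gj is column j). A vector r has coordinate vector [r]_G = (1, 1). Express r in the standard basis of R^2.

(-1, 4)

The coordinates say r = g1 + g2; adding the scaled basis vectors gives (-1, 4).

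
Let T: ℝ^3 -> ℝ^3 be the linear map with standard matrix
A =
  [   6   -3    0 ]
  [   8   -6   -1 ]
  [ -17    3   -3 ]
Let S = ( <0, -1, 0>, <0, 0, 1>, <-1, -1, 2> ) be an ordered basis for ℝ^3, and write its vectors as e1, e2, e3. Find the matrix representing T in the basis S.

[[-3, 1, 1], [3, -3, 2], [-3, 0, 3]]

Let P have columns e1, ..., e3. Then [T]_S = P^(-1) A P.
Here det P = 1, so P^(-1) is integer; computing A P first and then P^(-1)(A P) gives [[-3, 1, 1], [3, -3, 2], [-3, 0, 3]].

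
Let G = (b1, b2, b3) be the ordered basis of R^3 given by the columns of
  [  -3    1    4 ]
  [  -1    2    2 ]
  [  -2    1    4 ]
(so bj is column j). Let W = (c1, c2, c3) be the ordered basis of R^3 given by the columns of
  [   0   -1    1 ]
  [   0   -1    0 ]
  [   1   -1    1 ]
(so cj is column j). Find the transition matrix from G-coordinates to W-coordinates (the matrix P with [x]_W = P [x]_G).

[[1, 0, 0], [1, -2, -2], [-2, -1, 2]]

Take x = bj: its G-coordinates are the j-th standard unit vector, so P e_j — column j of P — equals [bj]_W.
b1 = c1 + c2 - 2c3, giving column 1 = [1, 1, -2]; repeating for each j gives P = [[1, 0, 0], [1, -2, -2], [-2, -1, 2]].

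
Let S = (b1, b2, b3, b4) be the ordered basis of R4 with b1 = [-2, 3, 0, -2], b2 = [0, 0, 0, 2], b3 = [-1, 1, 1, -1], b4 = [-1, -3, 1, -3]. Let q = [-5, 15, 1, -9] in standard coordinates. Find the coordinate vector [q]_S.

[q]_S is the unique c with M c = q, where M has columns b1, ..., b4.
Row-reducing the augmented matrix [M | q] gives c = (2, -4, 3, -2).
Check: 2b1 - 4b2 + 3b3 - 2b4 = [-5, 15, 1, -9].

[2, -4, 3, -2]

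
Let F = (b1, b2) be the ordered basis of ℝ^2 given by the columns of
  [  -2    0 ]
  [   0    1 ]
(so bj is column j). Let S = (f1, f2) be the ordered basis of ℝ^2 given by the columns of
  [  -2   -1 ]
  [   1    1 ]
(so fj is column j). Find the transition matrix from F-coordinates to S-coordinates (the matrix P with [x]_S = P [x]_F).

Let M have columns bj and N have columns fj. Then for every x, N [x]_S = x = M [x]_F, so P = N^(-1) M.
Since det N = -1, N^(-1) has integer entries; multiplying gives P = [[2, -1], [-2, 2]].

[[2, -1], [-2, 2]]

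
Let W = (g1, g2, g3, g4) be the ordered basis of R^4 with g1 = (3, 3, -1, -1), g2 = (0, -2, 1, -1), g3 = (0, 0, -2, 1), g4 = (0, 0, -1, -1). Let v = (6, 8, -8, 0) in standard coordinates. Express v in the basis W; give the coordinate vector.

[v]_W is the unique c with M c = v, where M has columns g1, ..., g4.
Gaussian elimination on [M | v] yields c = (2, -1, 2, 1).
Check: 2g1 - g2 + 2g3 + g4 = (6, 8, -8, 0).

(2, -1, 2, 1)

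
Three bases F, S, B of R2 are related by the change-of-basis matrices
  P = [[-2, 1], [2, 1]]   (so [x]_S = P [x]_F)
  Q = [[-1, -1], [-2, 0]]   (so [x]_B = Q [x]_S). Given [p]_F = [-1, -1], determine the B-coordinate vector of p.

[2, -2]

First [p]_S = P [p]_F = [1, -3].
Then [p]_B = Q [p]_S = [2, -2].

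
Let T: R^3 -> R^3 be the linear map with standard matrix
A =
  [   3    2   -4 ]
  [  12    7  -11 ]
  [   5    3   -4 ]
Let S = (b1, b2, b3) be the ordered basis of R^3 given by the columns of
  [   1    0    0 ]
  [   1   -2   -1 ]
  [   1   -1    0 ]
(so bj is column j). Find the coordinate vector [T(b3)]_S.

<-2, 1, 3>

Compute T(b3) = A b3 = <-2, -7, -3> in standard coordinates.
Then write this in S-coordinates: solve for y in y_1 b1 + ... + y_3 b3 = <-2, -7, -3>.
This gives y = <-2, 1, 3>, which is column 3 of [T]_S.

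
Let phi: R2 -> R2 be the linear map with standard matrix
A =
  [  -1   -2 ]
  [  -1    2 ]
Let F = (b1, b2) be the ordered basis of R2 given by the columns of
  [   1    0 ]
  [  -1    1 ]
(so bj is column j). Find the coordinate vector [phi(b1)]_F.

Compute phi(b1) = A b1 = [1, -3] in standard coordinates.
Then write this in F-coordinates: solve for y in y_1 b1 + y_2 b2 = [1, -3].
This gives y = [1, -2], which is column 1 of [phi]_F.

[1, -2]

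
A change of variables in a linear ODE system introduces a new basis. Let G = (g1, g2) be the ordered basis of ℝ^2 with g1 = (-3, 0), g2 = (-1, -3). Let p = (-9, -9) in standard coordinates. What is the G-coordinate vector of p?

(2, 3)

We seek scalars with c_1 g1 + c_2 g2 = p; equivalently solve M c = p where the columns of M are g1, g2.
System: -3c_1 - c_2 = -9, 0c_1 - 3c_2 = -9; solving gives c_1 = 2, c_2 = 3.
Check: 2g1 + 3g2 = (-9, -9).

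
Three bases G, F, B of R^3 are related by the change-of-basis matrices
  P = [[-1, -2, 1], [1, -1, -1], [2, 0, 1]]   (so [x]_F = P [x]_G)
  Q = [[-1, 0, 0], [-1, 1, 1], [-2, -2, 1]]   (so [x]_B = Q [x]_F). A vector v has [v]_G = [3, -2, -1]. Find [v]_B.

Apply P to get F-coordinates [0, 6, 5], then Q to get B-coordinates.
The result is [v]_B = [0, 11, -7].

[0, 11, -7]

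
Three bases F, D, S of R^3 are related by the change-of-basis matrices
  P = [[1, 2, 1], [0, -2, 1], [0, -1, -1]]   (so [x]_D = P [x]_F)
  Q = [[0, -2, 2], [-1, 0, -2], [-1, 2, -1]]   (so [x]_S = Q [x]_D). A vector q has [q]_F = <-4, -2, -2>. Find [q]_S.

<4, 2, 10>

Composing the changes, [q]_S = Q P [q]_F.
Q P = [[0, 2, -4], [-1, 0, 1], [-1, -5, 2]]; applying this to <-4, -2, -2> gives <4, 2, 10>.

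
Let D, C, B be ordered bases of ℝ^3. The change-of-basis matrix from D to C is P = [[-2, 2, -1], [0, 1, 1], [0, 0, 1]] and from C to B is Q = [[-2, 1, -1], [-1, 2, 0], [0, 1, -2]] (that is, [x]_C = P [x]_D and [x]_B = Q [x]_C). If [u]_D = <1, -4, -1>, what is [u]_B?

<14, -1, -3>

Composing the changes, [u]_B = Q P [u]_D.
Q P = [[4, -3, 2], [2, 0, 3], [0, 1, -1]]; applying this to <1, -4, -1> gives <14, -1, -3>.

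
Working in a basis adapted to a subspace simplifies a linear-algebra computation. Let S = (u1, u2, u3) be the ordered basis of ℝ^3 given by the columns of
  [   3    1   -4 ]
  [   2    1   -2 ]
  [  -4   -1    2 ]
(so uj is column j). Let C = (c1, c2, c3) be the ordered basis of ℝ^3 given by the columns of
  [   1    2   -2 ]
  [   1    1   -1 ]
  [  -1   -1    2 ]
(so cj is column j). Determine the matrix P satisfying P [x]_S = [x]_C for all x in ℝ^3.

[[1, 1, 0], [-1, 0, -2], [-2, 0, 0]]

Column j of P is [uj]_C, since P maps S-coordinates to C-coordinates.
Expressing u1 in C: u1 = c1 - c2 - 2c3, so column 1 of P is <1, -1, -2>.
Doing the same for each uj gives P = [[1, 1, 0], [-1, 0, -2], [-2, 0, 0]].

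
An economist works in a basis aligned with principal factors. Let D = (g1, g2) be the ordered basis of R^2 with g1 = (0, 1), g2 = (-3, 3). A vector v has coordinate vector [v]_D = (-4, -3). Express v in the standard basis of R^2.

(9, -13)

The coordinates say v = -4g1 - 3g2; adding the scaled basis vectors gives (9, -13).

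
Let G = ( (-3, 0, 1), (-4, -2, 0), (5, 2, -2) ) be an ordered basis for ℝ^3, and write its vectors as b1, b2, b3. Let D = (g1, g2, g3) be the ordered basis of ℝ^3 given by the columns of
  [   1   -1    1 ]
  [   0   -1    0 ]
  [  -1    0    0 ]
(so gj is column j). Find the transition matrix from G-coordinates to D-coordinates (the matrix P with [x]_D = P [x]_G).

Column j of P is [bj]_D, since P maps G-coordinates to D-coordinates.
Expressing b1 in D: b1 = -g1 + 0·g2 - 2g3, so column 1 of P is (-1, 0, -2).
Doing the same for each bj gives P = [[-1, 0, 2], [0, 2, -2], [-2, -2, 1]].

[[-1, 0, 2], [0, 2, -2], [-2, -2, 1]]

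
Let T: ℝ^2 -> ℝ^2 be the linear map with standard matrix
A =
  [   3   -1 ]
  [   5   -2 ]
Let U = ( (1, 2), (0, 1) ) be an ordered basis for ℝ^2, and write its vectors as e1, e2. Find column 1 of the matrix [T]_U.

Column 1 of [T]_U is the U-coordinate vector of T(e1).
In standard coordinates T(e1) = A e1 = (1, 1).
Converting to U: (1, 1) = e1 - e2, so the coordinate vector is (1, -1).

(1, -1)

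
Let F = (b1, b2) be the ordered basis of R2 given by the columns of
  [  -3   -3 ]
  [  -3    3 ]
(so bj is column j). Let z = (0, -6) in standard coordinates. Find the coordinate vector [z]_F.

Write z = c_1 b1 + c_2 b2 and solve for the c_i.
System: -3c_1 - 3c_2 = 0, -3c_1 + 3c_2 = -6; solving gives c_1 = 1, c_2 = -1.
Check: b1 - b2 = (0, -6).

(1, -1)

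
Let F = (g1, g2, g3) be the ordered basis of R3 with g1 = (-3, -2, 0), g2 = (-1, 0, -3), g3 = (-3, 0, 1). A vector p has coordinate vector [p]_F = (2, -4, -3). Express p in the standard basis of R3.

By definition p = 2g1 - 4g2 - 3g3.
Summing componentwise gives (7, -4, 9).

(7, -4, 9)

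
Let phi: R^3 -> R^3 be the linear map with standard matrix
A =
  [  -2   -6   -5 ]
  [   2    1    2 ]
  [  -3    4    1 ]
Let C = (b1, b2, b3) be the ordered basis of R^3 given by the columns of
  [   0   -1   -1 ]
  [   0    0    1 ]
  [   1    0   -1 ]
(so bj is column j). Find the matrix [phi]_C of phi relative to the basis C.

The j-th column of [phi]_C is [phi(bj)]_C.
phi(b1) = A b1 = (-5, 2, 1) = 3b1 + 3b2 + 2b3, so column 1 is (3, 3, 2).
Repeating for b2, b3 and assembling the columns gives [[3, 1, 3], [3, 0, 2], [2, -2, -3]].

[[3, 1, 3], [3, 0, 2], [2, -2, -3]]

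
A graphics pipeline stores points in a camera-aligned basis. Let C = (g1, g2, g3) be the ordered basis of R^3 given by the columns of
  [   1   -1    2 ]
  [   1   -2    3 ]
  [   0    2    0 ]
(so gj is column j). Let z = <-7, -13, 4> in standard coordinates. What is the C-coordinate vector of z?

<3, 2, -4>

[z]_C is the unique c with M c = z, where M has columns g1, ..., g3.
Row-reducing the augmented matrix [M | z] gives c = (3, 2, -4).
Check: 3g1 + 2g2 - 4g3 = <-7, -13, 4>.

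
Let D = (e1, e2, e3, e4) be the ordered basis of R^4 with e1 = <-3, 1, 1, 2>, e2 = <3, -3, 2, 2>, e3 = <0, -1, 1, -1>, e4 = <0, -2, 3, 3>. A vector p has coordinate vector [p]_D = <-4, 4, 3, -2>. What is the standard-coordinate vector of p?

p = M [p]_D, where M has columns e1, ..., e4.
Carrying out the matrix-vector product, p = <24, -15, 1, -9>.

<24, -15, 1, -9>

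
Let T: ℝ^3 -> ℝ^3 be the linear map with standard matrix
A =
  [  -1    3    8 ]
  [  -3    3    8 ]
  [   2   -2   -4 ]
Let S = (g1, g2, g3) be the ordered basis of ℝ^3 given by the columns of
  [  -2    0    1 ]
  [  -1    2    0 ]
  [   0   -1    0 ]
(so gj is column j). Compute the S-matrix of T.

The j-th column of [T]_S is [T(gj)]_S.
T(g1) = A g1 = [-1, 3, -2] = g1 + 2g2 + g3, so column 1 is [1, 2, 1].
Repeating for g2, g3 and assembling the columns gives [[1, 2, -1], [2, 0, -2], [1, 2, -3]].

[[1, 2, -1], [2, 0, -2], [1, 2, -3]]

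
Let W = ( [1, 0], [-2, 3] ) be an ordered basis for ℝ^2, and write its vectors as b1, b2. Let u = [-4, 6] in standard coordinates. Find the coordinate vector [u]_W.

[0, 2]

Write u = c_1 b1 + c_2 b2 and solve for the c_i.
System: c_1 - 2c_2 = -4, 0c_1 + 3c_2 = 6; solving gives c_1 = 0, c_2 = 2.
Check: 0·b1 + 2b2 = [-4, 6].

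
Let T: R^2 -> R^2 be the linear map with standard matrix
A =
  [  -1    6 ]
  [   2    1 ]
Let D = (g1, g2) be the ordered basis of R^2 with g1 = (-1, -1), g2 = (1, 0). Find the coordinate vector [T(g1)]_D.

Column 1 of [T]_D is the D-coordinate vector of T(g1).
In standard coordinates T(g1) = A g1 = (-5, -3).
Converting to D: (-5, -3) = 3g1 - 2g2, so the coordinate vector is (3, -2).

(3, -2)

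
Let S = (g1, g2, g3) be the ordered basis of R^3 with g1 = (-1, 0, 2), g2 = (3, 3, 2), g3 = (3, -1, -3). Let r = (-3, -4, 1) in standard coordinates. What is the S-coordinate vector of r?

[r]_S is the unique c with M c = r, where M has columns g1, ..., g3.
Row-reducing the augmented matrix [M | r] gives c = (3, -1, 1).
Check: 3g1 - g2 + g3 = (-3, -4, 1).

(3, -1, 1)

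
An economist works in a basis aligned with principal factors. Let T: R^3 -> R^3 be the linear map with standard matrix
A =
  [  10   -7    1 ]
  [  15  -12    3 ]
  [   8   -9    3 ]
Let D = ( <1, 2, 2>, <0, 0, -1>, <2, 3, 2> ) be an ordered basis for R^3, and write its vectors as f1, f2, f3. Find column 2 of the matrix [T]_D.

<-3, -1, 1>

Column 2 of [T]_D is the D-coordinate vector of T(f2).
In standard coordinates T(f2) = A f2 = <-1, -3, -3>.
Converting to D: <-1, -3, -3> = -3f1 - f2 + f3, so the coordinate vector is <-3, -1, 1>.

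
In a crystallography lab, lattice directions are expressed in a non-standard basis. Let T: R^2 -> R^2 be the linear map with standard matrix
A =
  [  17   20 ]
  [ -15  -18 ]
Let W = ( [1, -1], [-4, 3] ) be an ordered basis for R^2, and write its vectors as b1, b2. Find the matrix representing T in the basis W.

Let P have columns b1, b2. Then [T]_W = P^(-1) A P.
Here det P = -1, so P^(-1) is integer; computing A P first and then P^(-1)(A P) gives [[-3, 0], [0, 2]].

[[-3, 0], [0, 2]]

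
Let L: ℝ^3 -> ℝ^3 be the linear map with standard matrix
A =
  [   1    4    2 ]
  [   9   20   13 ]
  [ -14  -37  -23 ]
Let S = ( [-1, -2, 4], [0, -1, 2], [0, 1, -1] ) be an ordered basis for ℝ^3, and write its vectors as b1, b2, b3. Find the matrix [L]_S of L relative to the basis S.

With P the matrix whose columns are b1, ..., b3, [L]_S = P^(-1) A P.
Column by column: L(b1) = A b1 = [-1, 3, -4]; its S-coordinates [1, -3, 2] give column 1.
Continuing for each basis vector yields [L]_S = [[1, 0, -2], [-3, -3, -3], [2, 3, 0]].

[[1, 0, -2], [-3, -3, -3], [2, 3, 0]]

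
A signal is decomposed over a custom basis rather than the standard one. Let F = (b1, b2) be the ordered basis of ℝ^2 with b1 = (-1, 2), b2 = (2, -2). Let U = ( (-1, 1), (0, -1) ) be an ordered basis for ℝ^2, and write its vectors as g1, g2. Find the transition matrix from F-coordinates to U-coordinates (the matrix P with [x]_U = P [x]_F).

[[1, -2], [-1, 0]]

Column j of P is [bj]_U, since P maps F-coordinates to U-coordinates.
Expressing b1 in U: b1 = g1 - g2, so column 1 of P is (1, -1).
Doing the same for each bj gives P = [[1, -2], [-1, 0]].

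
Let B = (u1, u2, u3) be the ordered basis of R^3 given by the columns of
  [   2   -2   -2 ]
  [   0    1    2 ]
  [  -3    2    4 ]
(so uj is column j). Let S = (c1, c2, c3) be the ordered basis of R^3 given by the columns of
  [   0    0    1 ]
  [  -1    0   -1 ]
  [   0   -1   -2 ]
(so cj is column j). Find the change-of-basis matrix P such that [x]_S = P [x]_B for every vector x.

Let M have columns uj and N have columns cj. Then for every x, N [x]_S = x = M [x]_B, so P = N^(-1) M.
Since det N = 1, N^(-1) has integer entries; multiplying gives P = [[-2, 1, 0], [-1, 2, 0], [2, -2, -2]].

[[-2, 1, 0], [-1, 2, 0], [2, -2, -2]]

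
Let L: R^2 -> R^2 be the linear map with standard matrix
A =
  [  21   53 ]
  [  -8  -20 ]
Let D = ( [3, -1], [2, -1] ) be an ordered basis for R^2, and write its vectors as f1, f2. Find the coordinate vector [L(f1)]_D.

[2, 2]

Compute L(f1) = A f1 = [10, -4] in standard coordinates.
Then write this in D-coordinates: solve for y in y_1 f1 + y_2 f2 = [10, -4].
This gives y = [2, 2], which is column 1 of [L]_D.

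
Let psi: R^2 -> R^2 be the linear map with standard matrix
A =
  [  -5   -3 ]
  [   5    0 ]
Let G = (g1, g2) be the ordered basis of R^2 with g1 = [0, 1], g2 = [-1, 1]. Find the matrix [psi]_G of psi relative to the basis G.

[[-3, -3], [3, -2]]

Let P have columns g1, g2. Then [psi]_G = P^(-1) A P.
Here det P = 1, so P^(-1) is integer; computing A P first and then P^(-1)(A P) gives [[-3, -3], [3, -2]].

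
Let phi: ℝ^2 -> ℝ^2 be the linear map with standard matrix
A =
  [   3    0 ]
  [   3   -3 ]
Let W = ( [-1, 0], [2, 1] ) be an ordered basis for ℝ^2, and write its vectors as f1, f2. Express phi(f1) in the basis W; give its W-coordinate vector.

Column 1 of [phi]_W is the W-coordinate vector of phi(f1).
In standard coordinates phi(f1) = A f1 = [-3, -3].
Converting to W: [-3, -3] = -3f1 - 3f2, so the coordinate vector is [-3, -3].

[-3, -3]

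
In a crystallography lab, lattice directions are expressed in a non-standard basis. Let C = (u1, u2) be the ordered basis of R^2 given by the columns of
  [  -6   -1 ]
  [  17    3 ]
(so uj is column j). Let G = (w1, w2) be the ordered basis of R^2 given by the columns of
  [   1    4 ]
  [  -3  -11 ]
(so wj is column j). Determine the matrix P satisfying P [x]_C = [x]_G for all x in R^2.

Take x = uj: its C-coordinates are the j-th standard unit vector, so P e_j — column j of P — equals [uj]_G.
u1 = -2w1 - w2, giving column 1 = <-2, -1>; repeating for each j gives P = [[-2, -1], [-1, 0]].

[[-2, -1], [-1, 0]]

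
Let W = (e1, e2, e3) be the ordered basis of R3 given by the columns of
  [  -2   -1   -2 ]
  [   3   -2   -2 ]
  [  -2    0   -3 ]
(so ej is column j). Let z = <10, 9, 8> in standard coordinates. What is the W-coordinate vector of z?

<-1, -4, -2>

[z]_W is the unique c with M c = z, where M has columns e1, ..., e3.
Solving this 3x3 system gives c = (-1, -4, -2).
Check: -e1 - 4e2 - 2e3 = <10, 9, 8>.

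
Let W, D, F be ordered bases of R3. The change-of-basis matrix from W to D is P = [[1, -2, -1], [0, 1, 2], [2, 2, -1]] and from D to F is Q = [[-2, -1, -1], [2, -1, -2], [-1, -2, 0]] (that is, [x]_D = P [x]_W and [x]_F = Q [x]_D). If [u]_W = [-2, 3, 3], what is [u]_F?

[14, -29, -7]

Composing the changes, [u]_F = Q P [u]_W.
Q P = [[-4, 1, 1], [-2, -9, -2], [-1, 0, -3]]; applying this to [-2, 3, 3] gives [14, -29, -7].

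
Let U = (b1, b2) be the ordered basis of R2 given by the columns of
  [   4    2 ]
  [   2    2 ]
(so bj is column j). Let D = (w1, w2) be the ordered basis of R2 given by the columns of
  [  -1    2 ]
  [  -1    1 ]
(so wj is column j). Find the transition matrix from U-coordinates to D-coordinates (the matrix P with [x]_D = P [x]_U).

[[0, -2], [2, 0]]

Column j of P is [bj]_D, since P maps U-coordinates to D-coordinates.
Expressing b1 in D: b1 = 0·w1 + 2w2, so column 1 of P is [0, 2].
Doing the same for each bj gives P = [[0, -2], [2, 0]].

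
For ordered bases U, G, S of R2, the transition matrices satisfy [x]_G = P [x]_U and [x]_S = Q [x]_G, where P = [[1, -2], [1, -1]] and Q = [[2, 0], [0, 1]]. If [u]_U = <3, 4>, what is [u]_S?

First [u]_G = P [u]_U = <-5, -1>.
Then [u]_S = Q [u]_G = <-10, -1>.

<-10, -1>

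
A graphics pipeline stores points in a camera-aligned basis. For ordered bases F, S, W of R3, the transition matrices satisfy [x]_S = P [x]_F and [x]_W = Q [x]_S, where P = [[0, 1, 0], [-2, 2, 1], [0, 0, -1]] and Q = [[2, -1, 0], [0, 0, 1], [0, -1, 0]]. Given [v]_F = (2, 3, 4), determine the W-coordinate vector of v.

First [v]_S = P [v]_F = (3, 6, -4).
Then [v]_W = Q [v]_S = (0, -4, -6).

(0, -4, -6)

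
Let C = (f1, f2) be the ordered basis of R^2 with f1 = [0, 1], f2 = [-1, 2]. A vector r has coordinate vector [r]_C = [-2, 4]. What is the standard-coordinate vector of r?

By definition r = -2f1 + 4f2.
Summing componentwise gives [-4, 6].

[-4, 6]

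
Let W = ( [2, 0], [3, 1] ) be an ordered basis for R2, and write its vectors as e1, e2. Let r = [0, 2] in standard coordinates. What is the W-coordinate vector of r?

Write r = c_1 e1 + c_2 e2 and solve for the c_i.
System: 2c_1 + 3c_2 = 0, 0c_1 + c_2 = 2; solving gives c_1 = -3, c_2 = 2.
Check: -3e1 + 2e2 = [0, 2].

[-3, 2]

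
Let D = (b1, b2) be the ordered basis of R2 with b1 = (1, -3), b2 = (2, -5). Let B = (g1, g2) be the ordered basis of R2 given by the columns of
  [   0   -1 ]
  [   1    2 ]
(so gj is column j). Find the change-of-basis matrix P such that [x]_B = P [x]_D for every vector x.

Take x = bj: its D-coordinates are the j-th standard unit vector, so P e_j — column j of P — equals [bj]_B.
b1 = -g1 - g2, giving column 1 = (-1, -1); repeating for each j gives P = [[-1, -1], [-1, -2]].

[[-1, -1], [-1, -2]]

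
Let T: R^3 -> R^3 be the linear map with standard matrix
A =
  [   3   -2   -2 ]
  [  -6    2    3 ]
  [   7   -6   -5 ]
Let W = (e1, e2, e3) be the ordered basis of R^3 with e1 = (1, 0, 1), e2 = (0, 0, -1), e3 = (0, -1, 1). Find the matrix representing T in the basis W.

The j-th column of [T]_W is [T(ej)]_W.
T(e1) = A e1 = (1, -3, 2) = e1 + 2e2 + 3e3, so column 1 is (1, 2, 3).
Repeating for e2, e3 and assembling the columns gives [[1, 2, 0], [2, 0, -2], [3, 3, -1]].

[[1, 2, 0], [2, 0, -2], [3, 3, -1]]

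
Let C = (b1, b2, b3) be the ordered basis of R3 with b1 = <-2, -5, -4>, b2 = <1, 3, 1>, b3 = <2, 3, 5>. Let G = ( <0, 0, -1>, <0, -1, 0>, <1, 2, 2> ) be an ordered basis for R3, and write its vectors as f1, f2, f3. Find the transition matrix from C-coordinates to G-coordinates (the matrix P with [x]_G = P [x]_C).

Let M have columns bj and N have columns fj. Then for every x, N [x]_G = x = M [x]_C, so P = N^(-1) M.
Since det N = -1, N^(-1) has integer entries; multiplying gives P = [[0, 1, -1], [1, -1, 1], [-2, 1, 2]].

[[0, 1, -1], [1, -1, 1], [-2, 1, 2]]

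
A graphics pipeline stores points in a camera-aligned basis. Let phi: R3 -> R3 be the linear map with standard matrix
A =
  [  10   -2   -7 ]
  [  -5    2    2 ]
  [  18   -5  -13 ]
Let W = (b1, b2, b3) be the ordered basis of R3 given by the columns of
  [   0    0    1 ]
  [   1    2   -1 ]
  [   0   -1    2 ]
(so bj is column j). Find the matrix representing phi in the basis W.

[[-2, -1, -3], [1, 3, -1], [-2, 3, -2]]

Let P have columns b1, ..., b3. Then [phi]_W = P^(-1) A P.
Here det P = -1, so P^(-1) is integer; computing A P first and then P^(-1)(A P) gives [[-2, -1, -3], [1, 3, -1], [-2, 3, -2]].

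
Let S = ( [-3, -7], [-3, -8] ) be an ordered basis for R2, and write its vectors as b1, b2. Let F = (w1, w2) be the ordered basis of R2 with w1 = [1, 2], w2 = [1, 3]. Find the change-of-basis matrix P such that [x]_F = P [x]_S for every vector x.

Column j of P is [bj]_F, since P maps S-coordinates to F-coordinates.
Expressing b1 in F: b1 = -2w1 - w2, so column 1 of P is [-2, -1].
Doing the same for each bj gives P = [[-2, -1], [-1, -2]].

[[-2, -1], [-1, -2]]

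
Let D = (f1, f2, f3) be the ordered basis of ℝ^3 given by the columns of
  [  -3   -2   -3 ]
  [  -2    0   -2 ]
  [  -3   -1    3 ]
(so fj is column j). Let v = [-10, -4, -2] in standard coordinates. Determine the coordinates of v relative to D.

[v]_D is the unique c with M c = v, where M has columns f1, ..., f3.
Solving this 3x3 system gives c = (1, 2, 1).
Check: f1 + 2f2 + f3 = [-10, -4, -2].

[1, 2, 1]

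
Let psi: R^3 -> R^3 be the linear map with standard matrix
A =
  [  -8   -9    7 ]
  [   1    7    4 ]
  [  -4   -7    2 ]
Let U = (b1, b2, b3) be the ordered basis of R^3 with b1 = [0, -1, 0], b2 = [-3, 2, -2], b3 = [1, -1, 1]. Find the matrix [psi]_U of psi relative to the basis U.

The j-th column of [psi]_U is [psi(bj)]_U.
psi(b1) = A b1 = [9, -7, 7] = 0·b1 - 2b2 + 3b3, so column 1 is [0, -2, 3].
Repeating for b2, b3 and assembling the columns gives [[0, 3, -3], [-2, 2, -3], [3, -2, -1]].

[[0, 3, -3], [-2, 2, -3], [3, -2, -1]]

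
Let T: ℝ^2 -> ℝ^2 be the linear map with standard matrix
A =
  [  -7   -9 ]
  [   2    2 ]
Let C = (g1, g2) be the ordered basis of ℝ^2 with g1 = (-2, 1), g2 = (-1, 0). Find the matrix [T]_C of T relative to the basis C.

With P the matrix whose columns are g1, g2, [T]_C = P^(-1) A P.
Column by column: T(g1) = A g1 = (5, -2); its C-coordinates (-2, -1) give column 1.
Continuing for each basis vector yields [T]_C = [[-2, -2], [-1, -3]].

[[-2, -2], [-1, -3]]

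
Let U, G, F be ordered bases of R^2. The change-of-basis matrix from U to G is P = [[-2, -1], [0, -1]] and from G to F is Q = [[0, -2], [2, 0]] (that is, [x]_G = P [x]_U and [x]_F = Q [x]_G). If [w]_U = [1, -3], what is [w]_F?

[-6, 2]

Composing the changes, [w]_F = Q P [w]_U.
Q P = [[0, 2], [-4, -2]]; applying this to [1, -3] gives [-6, 2].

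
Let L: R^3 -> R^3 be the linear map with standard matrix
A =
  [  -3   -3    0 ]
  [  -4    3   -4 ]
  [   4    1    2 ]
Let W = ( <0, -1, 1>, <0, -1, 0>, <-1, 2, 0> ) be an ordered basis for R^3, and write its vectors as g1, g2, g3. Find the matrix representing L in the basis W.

The j-th column of [L]_W is [L(gj)]_W.
L(g1) = A g1 = <3, -7, 1> = g1 + 0·g2 - 3g3, so column 1 is <1, 0, -3>.
Repeating for g2, g3 and assembling the columns gives [[1, -1, -2], [0, -2, -2], [-3, -3, 3]].

[[1, -1, -2], [0, -2, -2], [-3, -3, 3]]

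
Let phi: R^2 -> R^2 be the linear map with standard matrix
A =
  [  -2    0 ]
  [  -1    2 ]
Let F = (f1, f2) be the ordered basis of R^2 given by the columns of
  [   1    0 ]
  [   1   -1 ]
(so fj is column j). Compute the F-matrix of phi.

[[-2, 0], [-3, 2]]

With P the matrix whose columns are f1, f2, [phi]_F = P^(-1) A P.
Column by column: phi(f1) = A f1 = [-2, 1]; its F-coordinates [-2, -3] give column 1.
Continuing for each basis vector yields [phi]_F = [[-2, 0], [-3, 2]].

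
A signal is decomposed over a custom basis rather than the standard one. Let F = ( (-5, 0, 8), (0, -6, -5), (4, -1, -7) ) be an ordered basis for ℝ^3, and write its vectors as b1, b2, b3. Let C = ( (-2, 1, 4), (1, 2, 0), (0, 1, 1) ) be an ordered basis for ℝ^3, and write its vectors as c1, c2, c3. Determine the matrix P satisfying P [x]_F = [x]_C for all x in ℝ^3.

Let M have columns bj and N have columns cj. Then for every x, N [x]_C = x = M [x]_F, so P = N^(-1) M.
Since det N = -1, N^(-1) has integer entries; multiplying gives P = [[2, -1, -2], [-1, -2, 0], [0, -1, 1]].

[[2, -1, -2], [-1, -2, 0], [0, -1, 1]]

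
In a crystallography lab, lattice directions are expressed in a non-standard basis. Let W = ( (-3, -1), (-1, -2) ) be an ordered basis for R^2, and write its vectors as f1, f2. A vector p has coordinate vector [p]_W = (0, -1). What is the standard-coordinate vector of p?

(1, 2)

p = M [p]_W, where M has columns f1, f2.
Carrying out the matrix-vector product, p = (1, 2).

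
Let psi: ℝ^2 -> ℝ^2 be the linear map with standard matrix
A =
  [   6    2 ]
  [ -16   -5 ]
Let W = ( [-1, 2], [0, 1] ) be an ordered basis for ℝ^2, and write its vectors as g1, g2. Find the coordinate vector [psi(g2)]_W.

Compute psi(g2) = A g2 = [2, -5] in standard coordinates.
Then write this in W-coordinates: solve for y in y_1 g1 + y_2 g2 = [2, -5].
This gives y = [-2, -1], which is column 2 of [psi]_W.

[-2, -1]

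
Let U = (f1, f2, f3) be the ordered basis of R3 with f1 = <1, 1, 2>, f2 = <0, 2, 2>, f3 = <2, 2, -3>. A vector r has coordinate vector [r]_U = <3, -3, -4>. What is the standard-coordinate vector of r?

By definition r = 3f1 - 3f2 - 4f3.
Summing componentwise gives <-5, -11, 12>.

<-5, -11, 12>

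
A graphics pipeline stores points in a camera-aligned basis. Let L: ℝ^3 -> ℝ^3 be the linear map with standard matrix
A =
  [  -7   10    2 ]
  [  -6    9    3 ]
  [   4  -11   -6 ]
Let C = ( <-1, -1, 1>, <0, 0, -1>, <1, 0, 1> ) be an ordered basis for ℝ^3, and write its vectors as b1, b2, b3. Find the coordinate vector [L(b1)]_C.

<0, -2, -1>

Compute L(b1) = A b1 = <-1, 0, 1> in standard coordinates.
Then write this in C-coordinates: solve for y in y_1 b1 + ... + y_3 b3 = <-1, 0, 1>.
This gives y = <0, -2, -1>, which is column 1 of [L]_C.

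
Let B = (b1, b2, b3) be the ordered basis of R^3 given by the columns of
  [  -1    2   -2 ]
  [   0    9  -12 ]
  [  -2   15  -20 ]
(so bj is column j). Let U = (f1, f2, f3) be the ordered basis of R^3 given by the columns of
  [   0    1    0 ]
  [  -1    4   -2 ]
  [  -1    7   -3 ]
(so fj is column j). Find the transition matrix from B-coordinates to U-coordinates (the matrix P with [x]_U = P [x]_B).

[[-2, -1, 0], [-1, 2, -2], [-1, 0, 2]]

Let M have columns bj and N have columns fj. Then for every x, N [x]_U = x = M [x]_B, so P = N^(-1) M.
Since det N = -1, N^(-1) has integer entries; multiplying gives P = [[-2, -1, 0], [-1, 2, -2], [-1, 0, 2]].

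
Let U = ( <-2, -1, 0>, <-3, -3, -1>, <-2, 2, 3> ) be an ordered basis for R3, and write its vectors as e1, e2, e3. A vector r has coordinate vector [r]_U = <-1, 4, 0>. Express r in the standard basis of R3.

<-10, -11, -4>

The coordinates say r = -e1 + 4e2 + 0·e3; adding the scaled basis vectors gives <-10, -11, -4>.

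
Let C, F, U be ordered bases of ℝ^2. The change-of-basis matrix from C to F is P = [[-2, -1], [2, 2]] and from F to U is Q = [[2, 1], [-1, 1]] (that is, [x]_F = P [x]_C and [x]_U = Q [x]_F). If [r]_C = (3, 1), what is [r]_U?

(-6, 15)

Apply P to get F-coordinates (-7, 8), then Q to get U-coordinates.
The result is [r]_U = (-6, 15).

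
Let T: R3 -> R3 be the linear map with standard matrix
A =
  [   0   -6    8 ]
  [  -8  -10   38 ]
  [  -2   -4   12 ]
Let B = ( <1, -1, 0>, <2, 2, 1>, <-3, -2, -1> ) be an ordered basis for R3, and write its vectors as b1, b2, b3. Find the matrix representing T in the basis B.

Let P have columns b1, ..., b3. Then [T]_B = P^(-1) A P.
Here det P = 1, so P^(-1) is integer; computing A P first and then P^(-1)(A P) gives [[2, -2, -2], [2, 2, 0], [0, 2, -2]].

[[2, -2, -2], [2, 2, 0], [0, 2, -2]]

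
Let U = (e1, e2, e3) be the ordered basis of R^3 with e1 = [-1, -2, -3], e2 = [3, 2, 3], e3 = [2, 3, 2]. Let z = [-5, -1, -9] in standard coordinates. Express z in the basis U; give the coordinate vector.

[2, -3, 3]

[z]_U is the unique c with M c = z, where M has columns e1, ..., e3.
Gaussian elimination on [M | z] yields c = (2, -3, 3).
Check: 2e1 - 3e2 + 3e3 = [-5, -1, -9].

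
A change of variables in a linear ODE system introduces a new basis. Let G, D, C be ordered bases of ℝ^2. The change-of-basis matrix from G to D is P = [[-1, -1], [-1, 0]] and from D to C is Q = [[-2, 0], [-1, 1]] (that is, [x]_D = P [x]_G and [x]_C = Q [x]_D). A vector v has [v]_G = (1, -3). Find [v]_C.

(-4, -3)

Apply P to get D-coordinates (2, -1), then Q to get C-coordinates.
The result is [v]_C = (-4, -3).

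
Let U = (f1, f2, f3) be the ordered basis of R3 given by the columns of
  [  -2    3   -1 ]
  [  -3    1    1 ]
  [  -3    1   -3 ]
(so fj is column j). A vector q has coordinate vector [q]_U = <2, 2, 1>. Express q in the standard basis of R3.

By definition q = 2f1 + 2f2 + f3.
Summing componentwise gives <1, -3, -7>.

<1, -3, -7>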